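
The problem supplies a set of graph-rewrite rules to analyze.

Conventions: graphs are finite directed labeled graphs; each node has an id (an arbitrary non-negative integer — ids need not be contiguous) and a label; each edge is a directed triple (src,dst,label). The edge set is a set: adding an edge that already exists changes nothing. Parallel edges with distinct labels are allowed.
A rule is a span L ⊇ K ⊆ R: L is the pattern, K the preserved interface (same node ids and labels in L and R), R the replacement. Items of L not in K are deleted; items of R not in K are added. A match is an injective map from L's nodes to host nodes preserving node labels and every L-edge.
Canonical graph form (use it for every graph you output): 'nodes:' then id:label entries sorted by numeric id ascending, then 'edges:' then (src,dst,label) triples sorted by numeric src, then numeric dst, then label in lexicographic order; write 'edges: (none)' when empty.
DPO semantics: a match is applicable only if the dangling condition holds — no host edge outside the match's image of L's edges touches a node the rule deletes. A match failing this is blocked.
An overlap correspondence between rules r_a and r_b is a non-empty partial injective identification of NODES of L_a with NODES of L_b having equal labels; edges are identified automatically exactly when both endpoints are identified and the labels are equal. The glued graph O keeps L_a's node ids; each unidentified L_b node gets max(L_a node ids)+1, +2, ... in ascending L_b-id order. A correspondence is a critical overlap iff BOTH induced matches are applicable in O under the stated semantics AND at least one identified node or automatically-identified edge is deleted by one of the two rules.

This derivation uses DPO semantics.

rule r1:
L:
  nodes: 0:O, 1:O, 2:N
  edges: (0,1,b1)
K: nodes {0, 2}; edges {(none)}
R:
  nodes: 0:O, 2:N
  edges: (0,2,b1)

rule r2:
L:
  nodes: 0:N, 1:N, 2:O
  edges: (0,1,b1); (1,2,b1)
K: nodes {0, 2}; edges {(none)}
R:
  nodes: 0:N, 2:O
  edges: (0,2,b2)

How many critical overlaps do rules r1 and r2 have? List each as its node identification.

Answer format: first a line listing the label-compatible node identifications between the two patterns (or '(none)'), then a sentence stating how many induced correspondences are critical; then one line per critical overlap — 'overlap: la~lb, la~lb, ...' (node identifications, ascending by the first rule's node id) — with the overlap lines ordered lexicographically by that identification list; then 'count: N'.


label-compatible node identifications between L(r1) and L(r2): 0~2, 1~2, 2~0, 2~1
2 of the induced correspondences are critical overlaps of r1 and r2.
overlap: 0~2, 2~1
overlap: 2~1
count: 2


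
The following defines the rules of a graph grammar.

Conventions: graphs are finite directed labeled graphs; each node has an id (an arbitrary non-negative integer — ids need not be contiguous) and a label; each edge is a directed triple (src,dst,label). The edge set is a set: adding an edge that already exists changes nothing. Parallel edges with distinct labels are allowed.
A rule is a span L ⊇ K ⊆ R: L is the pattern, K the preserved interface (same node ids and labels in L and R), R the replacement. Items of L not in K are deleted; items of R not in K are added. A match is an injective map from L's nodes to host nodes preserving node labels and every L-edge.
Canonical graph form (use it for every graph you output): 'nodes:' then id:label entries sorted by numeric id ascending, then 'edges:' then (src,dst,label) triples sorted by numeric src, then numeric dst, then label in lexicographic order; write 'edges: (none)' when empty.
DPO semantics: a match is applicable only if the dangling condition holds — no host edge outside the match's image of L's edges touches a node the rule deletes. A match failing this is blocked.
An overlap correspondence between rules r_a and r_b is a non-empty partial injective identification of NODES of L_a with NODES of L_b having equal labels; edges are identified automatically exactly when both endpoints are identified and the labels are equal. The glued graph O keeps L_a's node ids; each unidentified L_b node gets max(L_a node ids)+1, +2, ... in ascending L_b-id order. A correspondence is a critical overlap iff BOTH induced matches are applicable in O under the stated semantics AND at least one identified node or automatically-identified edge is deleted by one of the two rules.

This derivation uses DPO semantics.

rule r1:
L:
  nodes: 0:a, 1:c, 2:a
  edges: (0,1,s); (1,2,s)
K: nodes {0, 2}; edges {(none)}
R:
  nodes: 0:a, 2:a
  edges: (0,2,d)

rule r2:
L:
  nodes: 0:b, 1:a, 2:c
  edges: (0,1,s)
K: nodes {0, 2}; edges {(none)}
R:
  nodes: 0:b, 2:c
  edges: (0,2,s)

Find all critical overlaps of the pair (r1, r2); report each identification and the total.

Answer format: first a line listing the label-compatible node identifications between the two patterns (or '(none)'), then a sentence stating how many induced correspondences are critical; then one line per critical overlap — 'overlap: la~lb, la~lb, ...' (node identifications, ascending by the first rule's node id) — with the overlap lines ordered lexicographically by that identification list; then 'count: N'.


label-compatible node identifications between L(r1) and L(r2): 0~1, 1~2, 2~1
1 of the induced correspondences is a critical overlap of r1 and r2.
overlap: 1~2
count: 1


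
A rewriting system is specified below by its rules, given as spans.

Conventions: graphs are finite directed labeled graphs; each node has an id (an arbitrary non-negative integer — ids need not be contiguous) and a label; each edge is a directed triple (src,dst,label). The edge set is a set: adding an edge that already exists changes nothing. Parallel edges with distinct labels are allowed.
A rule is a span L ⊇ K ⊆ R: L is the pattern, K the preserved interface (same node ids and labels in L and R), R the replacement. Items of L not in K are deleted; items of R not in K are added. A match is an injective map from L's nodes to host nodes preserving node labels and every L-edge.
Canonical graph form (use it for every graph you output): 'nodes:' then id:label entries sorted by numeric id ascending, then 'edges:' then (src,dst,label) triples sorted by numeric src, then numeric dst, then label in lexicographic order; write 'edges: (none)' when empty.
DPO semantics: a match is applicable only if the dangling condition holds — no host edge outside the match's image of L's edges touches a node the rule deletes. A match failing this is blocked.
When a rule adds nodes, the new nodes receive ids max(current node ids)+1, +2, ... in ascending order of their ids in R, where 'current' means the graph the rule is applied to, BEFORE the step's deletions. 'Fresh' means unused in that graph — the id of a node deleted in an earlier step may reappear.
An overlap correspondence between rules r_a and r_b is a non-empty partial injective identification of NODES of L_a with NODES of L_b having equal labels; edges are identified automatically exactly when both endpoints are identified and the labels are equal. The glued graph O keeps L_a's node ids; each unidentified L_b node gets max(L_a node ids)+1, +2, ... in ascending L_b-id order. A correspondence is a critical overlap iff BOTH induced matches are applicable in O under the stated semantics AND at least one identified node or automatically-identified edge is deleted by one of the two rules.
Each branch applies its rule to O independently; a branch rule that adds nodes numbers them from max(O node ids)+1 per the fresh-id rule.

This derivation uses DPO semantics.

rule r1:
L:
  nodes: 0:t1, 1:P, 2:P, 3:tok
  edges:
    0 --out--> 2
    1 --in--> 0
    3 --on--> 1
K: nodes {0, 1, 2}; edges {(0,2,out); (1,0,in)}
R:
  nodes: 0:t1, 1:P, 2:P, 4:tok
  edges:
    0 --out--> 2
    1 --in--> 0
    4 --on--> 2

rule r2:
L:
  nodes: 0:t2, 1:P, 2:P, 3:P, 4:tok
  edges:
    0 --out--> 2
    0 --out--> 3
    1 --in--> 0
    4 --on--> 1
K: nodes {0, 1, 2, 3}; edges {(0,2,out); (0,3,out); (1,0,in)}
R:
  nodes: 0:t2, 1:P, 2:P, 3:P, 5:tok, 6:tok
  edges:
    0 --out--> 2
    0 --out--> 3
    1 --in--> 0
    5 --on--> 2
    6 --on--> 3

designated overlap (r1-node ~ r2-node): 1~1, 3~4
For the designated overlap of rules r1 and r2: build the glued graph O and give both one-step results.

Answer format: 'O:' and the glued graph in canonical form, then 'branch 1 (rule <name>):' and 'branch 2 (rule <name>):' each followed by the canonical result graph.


O:
nodes: 0:t1, 1:P, 2:P, 3:tok, 4:t2, 5:P, 6:P
edges: (0,2,out); (1,0,in); (1,4,in); (3,1,on); (4,5,out); (4,6,out)
branch 1 (rule r1):
nodes: 0:t1, 1:P, 2:P, 4:t2, 5:P, 6:P, 7:tok
edges: (0,2,out); (1,0,in); (1,4,in); (4,5,out); (4,6,out); (7,2,on)
branch 2 (rule r2):
nodes: 0:t1, 1:P, 2:P, 4:t2, 5:P, 6:P, 7:tok, 8:tok
edges: (0,2,out); (1,0,in); (1,4,in); (4,5,out); (4,6,out); (7,5,on); (8,6,on)


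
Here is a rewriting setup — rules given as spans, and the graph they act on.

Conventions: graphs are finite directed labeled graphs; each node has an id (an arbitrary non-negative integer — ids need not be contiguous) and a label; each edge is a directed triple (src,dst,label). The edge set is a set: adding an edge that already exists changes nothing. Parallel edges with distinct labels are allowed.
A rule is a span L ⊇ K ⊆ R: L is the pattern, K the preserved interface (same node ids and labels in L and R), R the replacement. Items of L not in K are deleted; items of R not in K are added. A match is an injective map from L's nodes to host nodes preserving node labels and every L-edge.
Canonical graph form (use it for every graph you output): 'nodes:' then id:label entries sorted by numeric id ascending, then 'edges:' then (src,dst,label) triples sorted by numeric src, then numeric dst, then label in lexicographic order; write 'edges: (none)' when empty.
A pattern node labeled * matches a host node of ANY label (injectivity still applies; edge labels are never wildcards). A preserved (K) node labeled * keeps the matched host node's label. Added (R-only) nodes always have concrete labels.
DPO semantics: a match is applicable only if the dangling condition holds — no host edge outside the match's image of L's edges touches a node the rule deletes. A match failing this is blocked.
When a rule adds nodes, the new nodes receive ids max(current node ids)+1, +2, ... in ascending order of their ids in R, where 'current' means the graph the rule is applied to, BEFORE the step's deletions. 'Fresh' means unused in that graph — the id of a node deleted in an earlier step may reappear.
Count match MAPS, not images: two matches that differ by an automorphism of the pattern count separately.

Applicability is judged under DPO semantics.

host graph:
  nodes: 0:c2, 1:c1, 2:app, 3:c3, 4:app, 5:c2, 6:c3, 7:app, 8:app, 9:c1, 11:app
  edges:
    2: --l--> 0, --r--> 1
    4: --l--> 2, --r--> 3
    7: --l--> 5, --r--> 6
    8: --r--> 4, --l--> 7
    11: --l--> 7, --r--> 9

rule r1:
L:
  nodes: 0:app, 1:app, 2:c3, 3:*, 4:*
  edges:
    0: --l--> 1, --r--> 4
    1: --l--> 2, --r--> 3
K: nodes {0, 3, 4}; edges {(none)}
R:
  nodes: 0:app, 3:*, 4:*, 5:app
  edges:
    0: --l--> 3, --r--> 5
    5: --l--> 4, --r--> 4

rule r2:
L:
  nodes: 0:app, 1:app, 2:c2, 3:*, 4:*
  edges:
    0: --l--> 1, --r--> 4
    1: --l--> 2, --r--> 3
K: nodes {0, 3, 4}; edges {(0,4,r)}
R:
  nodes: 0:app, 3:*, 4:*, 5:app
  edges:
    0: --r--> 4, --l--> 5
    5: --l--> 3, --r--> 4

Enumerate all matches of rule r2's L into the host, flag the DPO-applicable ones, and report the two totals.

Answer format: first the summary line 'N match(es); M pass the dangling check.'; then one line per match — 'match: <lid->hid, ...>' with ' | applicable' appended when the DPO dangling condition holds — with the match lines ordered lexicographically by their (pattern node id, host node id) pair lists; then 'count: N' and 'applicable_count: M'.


3 match(es); 1 pass the dangling check.
match: 0->4, 1->2, 2->0, 3->1, 4->3 | applicable
match: 0->8, 1->7, 2->5, 3->6, 4->4
match: 0->11, 1->7, 2->5, 3->6, 4->9
count: 3
applicable_count: 1


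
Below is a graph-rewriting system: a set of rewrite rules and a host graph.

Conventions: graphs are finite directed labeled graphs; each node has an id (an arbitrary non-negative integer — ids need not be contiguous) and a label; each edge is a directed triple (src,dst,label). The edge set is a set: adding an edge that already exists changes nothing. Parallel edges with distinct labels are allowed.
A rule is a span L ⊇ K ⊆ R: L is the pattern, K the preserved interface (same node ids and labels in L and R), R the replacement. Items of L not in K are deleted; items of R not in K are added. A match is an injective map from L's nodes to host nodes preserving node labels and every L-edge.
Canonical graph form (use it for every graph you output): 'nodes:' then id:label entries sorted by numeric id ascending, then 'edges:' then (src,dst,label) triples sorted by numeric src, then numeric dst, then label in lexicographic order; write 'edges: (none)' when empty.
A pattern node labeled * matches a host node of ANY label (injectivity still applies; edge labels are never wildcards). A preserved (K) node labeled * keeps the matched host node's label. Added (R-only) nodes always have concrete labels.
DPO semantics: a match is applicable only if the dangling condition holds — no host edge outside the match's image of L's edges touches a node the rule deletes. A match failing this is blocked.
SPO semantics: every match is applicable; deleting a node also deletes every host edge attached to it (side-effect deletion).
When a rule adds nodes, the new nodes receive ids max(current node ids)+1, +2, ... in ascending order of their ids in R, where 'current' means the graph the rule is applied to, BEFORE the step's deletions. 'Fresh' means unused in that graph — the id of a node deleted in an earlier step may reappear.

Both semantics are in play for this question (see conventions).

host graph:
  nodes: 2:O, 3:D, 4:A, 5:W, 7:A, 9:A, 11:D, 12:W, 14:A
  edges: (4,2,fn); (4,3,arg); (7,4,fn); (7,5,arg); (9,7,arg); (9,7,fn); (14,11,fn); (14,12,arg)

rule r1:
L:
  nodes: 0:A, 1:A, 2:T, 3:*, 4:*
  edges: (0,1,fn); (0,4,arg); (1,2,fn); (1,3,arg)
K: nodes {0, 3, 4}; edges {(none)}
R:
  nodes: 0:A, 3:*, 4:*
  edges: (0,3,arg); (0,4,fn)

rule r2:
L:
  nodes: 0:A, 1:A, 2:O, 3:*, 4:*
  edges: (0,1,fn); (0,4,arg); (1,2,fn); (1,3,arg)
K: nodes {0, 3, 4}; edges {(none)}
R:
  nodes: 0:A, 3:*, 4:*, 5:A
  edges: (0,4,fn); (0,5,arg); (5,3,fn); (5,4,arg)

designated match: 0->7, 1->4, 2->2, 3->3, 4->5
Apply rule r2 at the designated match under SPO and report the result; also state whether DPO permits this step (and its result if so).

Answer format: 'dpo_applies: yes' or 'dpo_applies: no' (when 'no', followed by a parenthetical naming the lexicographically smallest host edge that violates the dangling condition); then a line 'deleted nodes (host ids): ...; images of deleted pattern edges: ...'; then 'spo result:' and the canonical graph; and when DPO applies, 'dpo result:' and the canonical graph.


dpo_applies: yes
deleted nodes (host ids): 2, 4; images of deleted pattern edges: (4,2,fn); (4,3,arg); (7,4,fn); (7,5,arg)
spo result:
nodes: 3:D, 5:W, 7:A, 9:A, 11:D, 12:W, 14:A, 15:A
edges: (7,5,fn); (7,15,arg); (9,7,arg); (9,7,fn); (14,11,fn); (14,12,arg); (15,3,fn); (15,5,arg)
dpo result:
nodes: 3:D, 5:W, 7:A, 9:A, 11:D, 12:W, 14:A, 15:A
edges: (7,5,fn); (7,15,arg); (9,7,arg); (9,7,fn); (14,11,fn); (14,12,arg); (15,3,fn); (15,5,arg)


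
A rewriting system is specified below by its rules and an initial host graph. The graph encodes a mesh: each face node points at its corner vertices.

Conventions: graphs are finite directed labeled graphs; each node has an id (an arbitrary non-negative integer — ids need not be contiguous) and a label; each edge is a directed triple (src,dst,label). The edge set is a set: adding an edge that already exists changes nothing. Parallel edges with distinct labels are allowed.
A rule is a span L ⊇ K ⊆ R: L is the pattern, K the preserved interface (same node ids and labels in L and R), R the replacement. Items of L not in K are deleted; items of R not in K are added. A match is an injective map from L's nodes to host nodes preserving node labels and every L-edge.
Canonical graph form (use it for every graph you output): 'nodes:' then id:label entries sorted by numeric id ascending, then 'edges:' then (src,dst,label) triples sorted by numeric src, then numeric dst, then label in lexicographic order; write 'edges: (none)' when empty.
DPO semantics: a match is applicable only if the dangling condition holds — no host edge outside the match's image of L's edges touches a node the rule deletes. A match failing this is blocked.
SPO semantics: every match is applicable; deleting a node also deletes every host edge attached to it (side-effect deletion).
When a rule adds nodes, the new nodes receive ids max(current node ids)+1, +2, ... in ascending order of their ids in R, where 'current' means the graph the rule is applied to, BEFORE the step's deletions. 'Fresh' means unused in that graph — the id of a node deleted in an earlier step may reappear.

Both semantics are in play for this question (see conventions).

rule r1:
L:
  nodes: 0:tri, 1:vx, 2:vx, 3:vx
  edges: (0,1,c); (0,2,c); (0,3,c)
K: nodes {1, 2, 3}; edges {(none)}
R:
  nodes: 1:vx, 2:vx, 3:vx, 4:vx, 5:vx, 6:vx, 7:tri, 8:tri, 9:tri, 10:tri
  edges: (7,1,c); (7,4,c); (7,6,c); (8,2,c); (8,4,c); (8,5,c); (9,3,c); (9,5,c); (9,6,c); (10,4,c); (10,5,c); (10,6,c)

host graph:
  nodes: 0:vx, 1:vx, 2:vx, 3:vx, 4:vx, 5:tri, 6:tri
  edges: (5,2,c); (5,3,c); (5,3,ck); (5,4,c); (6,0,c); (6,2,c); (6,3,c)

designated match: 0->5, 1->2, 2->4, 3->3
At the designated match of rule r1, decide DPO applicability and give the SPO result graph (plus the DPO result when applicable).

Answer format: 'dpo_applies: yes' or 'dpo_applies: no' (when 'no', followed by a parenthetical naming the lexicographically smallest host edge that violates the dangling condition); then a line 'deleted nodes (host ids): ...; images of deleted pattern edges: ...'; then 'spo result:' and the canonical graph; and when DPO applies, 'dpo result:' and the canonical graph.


dpo_applies: no
(the rule deletes node 5, which keeps host edge (5,3,ck) outside the match image — the dangling condition fails, DPO blocks; SPO proceeds and side-deletes such edges)
deleted nodes (host ids): 5; images of deleted pattern edges: (5,2,c); (5,3,c); (5,4,c)
spo result:
nodes: 0:vx, 1:vx, 2:vx, 3:vx, 4:vx, 6:tri, 7:vx, 8:vx, 9:vx, 10:tri, 11:tri, 12:tri, 13:tri
edges: (6,0,c); (6,2,c); (6,3,c); (10,2,c); (10,7,c); (10,9,c); (11,4,c); (11,7,c); (11,8,c); (12,3,c); (12,8,c); (12,9,c); (13,7,c); (13,8,c); (13,9,c)


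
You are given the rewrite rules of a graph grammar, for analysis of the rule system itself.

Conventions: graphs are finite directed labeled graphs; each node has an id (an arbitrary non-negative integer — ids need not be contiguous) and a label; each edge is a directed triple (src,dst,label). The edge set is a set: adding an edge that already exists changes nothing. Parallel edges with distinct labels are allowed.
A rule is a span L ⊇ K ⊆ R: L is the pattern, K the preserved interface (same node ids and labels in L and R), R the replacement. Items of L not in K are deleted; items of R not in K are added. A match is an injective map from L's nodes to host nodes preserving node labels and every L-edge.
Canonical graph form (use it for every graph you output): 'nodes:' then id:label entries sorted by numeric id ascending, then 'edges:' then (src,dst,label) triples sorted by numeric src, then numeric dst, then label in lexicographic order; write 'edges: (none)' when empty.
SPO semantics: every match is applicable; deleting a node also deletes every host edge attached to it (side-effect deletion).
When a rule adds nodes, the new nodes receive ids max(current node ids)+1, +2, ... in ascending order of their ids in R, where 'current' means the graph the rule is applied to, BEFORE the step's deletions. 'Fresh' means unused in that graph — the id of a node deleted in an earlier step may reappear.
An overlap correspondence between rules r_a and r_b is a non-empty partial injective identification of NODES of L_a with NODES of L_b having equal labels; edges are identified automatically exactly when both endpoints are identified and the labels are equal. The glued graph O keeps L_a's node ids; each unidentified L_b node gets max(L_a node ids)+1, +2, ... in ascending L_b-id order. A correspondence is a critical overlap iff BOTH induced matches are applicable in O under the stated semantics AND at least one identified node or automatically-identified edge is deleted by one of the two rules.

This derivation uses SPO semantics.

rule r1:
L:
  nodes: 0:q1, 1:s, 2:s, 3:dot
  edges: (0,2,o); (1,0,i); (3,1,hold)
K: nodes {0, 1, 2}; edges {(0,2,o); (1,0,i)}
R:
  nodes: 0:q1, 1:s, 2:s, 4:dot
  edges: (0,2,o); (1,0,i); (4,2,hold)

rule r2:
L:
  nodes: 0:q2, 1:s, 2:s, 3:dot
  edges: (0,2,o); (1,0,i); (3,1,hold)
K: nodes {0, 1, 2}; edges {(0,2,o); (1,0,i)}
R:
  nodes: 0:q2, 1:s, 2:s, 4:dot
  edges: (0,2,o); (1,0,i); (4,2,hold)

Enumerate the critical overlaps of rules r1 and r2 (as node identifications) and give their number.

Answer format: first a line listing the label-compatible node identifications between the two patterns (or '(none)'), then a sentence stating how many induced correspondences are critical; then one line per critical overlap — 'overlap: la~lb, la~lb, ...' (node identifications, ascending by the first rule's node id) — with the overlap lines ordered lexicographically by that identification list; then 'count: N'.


label-compatible node identifications between L(r1) and L(r2): 1~1, 1~2, 2~1, 2~2, 3~3
7 of the induced correspondences are critical overlaps of r1 and r2.
overlap: 1~1, 2~2, 3~3
overlap: 1~1, 3~3
overlap: 1~2, 2~1, 3~3
overlap: 1~2, 3~3
overlap: 2~1, 3~3
overlap: 2~2, 3~3
overlap: 3~3
count: 7


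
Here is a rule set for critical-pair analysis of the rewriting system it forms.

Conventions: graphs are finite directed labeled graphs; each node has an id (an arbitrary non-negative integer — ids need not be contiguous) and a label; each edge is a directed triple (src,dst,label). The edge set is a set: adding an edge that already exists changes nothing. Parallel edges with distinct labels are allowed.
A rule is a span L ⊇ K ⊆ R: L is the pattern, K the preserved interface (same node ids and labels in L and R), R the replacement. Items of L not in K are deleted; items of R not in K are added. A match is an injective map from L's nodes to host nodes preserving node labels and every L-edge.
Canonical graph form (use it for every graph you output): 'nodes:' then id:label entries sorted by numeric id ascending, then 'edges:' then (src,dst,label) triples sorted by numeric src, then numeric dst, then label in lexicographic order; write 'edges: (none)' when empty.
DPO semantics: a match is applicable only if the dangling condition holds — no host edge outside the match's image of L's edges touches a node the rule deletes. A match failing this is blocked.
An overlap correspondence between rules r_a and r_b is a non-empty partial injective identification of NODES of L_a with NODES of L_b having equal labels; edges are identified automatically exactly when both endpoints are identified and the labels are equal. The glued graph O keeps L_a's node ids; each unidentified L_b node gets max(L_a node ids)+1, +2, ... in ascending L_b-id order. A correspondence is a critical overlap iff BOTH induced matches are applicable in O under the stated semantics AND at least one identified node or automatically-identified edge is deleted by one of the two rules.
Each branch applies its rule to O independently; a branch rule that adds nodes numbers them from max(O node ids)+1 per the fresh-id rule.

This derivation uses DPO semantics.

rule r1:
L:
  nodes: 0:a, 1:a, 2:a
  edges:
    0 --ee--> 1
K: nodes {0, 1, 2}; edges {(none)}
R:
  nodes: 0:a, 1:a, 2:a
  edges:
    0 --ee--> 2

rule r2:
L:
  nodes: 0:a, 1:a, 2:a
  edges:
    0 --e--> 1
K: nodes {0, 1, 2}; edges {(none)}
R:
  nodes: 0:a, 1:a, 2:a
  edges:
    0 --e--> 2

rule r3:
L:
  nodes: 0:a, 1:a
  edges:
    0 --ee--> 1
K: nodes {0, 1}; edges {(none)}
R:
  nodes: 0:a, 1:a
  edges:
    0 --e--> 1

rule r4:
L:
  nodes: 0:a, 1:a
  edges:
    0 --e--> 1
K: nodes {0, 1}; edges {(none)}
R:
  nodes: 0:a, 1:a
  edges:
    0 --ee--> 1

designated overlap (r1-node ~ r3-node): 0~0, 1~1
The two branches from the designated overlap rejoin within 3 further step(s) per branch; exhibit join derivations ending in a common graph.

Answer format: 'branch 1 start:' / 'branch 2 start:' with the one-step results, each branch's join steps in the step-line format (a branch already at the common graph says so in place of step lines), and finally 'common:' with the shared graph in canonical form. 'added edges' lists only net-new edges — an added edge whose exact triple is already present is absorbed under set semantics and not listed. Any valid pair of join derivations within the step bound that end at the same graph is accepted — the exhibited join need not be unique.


branch 1 start:
nodes: 0:a, 1:a, 2:a
edges: (0,2,ee)
branch 2 start:
nodes: 0:a, 1:a, 2:a
edges: (0,1,e)
branch 1 step 1: rule r1; match: 0->0, 1->2, 2->1; deleted nodes (none); deleted edges (0,2,ee); added nodes (none); added edges (0,1,ee); result: nodes: 0:a, 1:a, 2:a edges: (0,1,ee)
branch 2 step 1: rule r4; match: 0->0, 1->1; deleted nodes (none); deleted edges (0,1,e); added nodes (none); added edges (0,1,ee); result: nodes: 0:a, 1:a, 2:a edges: (0,1,ee)
common:
nodes: 0:a, 1:a, 2:a
edges: (0,1,ee)


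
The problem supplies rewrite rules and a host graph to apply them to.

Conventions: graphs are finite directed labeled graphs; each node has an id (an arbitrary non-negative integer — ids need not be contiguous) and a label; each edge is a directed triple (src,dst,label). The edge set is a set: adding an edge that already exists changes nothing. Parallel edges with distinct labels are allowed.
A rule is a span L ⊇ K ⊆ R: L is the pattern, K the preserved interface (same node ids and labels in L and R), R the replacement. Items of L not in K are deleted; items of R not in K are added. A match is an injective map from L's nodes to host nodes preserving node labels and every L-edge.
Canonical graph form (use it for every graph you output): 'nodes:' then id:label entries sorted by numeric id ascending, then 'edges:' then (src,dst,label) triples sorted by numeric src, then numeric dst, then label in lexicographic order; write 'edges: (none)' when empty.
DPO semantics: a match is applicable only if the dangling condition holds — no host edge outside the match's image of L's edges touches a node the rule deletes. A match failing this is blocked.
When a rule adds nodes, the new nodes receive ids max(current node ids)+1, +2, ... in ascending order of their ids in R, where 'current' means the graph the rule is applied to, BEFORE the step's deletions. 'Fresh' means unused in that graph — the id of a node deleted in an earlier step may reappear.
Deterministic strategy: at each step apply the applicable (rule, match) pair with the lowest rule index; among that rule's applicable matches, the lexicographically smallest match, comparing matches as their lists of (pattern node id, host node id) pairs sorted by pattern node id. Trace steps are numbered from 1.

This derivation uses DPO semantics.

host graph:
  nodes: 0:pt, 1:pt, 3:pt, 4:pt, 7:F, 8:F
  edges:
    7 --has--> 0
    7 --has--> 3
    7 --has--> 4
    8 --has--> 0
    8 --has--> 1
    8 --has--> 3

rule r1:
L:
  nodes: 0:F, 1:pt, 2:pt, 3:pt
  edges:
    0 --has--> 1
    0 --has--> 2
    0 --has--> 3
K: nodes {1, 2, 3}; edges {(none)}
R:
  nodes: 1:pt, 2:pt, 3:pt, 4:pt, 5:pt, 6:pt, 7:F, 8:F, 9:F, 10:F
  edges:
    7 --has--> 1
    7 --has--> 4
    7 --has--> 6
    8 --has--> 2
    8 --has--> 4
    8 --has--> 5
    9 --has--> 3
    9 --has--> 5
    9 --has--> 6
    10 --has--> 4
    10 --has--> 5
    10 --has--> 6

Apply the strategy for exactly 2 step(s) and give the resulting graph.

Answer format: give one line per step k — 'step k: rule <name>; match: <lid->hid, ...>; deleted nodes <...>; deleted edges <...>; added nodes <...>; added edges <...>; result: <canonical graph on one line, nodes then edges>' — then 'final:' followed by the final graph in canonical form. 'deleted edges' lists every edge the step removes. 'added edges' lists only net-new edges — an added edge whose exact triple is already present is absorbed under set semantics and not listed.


step 1: rule r1; match: 0->7, 1->0, 2->3, 3->4; deleted nodes 7; deleted edges (7,0,has); (7,3,has); (7,4,has); added nodes 9, 10, 11, 12, 13, 14, 15; added edges (12,0,has); (12,9,has); (12,11,has); (13,3,has); (13,9,has); (13,10,has); (14,4,has); (14,10,has); (14,11,has); (15,9,has); (15,10,has); (15,11,has); result: nodes: 0:pt, 1:pt, 3:pt, 4:pt, 8:F, 9:pt, 10:pt, 11:pt, 12:F, 13:F, 14:F, 15:F edges: (8,0,has); (8,1,has); (8,3,has); (12,0,has); (12,9,has); (12,11,has); (13,3,has); (13,9,has); (13,10,has); (14,4,has); (14,10,has); (14,11,has); (15,9,has); (15,10,has); (15,11,has)
step 2: rule r1; match: 0->8, 1->0, 2->1, 3->3; deleted nodes 8; deleted edges (8,0,has); (8,1,has); (8,3,has); added nodes 16, 17, 18, 19, 20, 21, 22; added edges (19,0,has); (19,16,has); (19,18,has); (20,1,has); (20,16,has); (20,17,has); (21,3,has); (21,17,has); (21,18,has); (22,16,has); (22,17,has); (22,18,has); result: nodes: 0:pt, 1:pt, 3:pt, 4:pt, 9:pt, 10:pt, 11:pt, 12:F, 13:F, 14:F, 15:F, 16:pt, 17:pt, 18:pt, 19:F, 20:F, 21:F, 22:F edges: (12,0,has); (12,9,has); (12,11,has); (13,3,has); (13,9,has); (13,10,has); (14,4,has); (14,10,has); (14,11,has); (15,9,has); (15,10,has); (15,11,has); (19,0,has); (19,16,has); (19,18,has); (20,1,has); (20,16,has); (20,17,has); (21,3,has); (21,17,has); (21,18,has); (22,16,has); (22,17,has); (22,18,has)
final:
nodes: 0:pt, 1:pt, 3:pt, 4:pt, 9:pt, 10:pt, 11:pt, 12:F, 13:F, 14:F, 15:F, 16:pt, 17:pt, 18:pt, 19:F, 20:F, 21:F, 22:F
edges: (12,0,has); (12,9,has); (12,11,has); (13,3,has); (13,9,has); (13,10,has); (14,4,has); (14,10,has); (14,11,has); (15,9,has); (15,10,has); (15,11,has); (19,0,has); (19,16,has); (19,18,has); (20,1,has); (20,16,has); (20,17,has); (21,3,has); (21,17,has); (21,18,has); (22,16,has); (22,17,has); (22,18,has)


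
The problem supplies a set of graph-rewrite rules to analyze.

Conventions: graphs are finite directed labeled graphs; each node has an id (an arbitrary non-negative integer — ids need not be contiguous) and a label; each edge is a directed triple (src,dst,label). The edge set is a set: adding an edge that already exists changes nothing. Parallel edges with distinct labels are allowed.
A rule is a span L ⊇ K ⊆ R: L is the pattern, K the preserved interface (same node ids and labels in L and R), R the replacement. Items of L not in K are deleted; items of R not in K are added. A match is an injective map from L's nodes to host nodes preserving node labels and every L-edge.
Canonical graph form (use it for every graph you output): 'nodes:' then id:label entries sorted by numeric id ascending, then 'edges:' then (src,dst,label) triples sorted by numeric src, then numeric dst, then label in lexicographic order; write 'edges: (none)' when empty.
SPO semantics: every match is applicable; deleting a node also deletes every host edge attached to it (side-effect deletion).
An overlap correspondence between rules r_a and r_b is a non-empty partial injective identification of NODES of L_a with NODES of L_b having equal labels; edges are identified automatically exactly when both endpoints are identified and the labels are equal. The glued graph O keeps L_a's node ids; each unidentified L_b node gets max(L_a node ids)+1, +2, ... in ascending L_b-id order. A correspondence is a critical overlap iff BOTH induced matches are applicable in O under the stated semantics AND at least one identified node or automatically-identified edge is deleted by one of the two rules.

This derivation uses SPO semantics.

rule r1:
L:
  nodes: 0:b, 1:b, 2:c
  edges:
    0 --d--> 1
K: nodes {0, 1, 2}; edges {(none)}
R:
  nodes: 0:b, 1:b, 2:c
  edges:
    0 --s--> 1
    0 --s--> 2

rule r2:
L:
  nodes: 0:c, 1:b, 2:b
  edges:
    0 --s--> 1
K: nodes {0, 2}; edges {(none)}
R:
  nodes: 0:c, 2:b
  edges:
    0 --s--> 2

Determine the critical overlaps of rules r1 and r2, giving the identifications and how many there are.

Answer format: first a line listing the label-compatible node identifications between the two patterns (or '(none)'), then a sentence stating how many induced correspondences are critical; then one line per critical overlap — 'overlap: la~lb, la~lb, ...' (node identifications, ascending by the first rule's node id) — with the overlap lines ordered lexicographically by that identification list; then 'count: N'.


label-compatible node identifications between L(r1) and L(r2): 0~1, 0~2, 1~1, 1~2, 2~0
8 of the induced correspondences are critical overlaps of r1 and r2.
overlap: 0~1
overlap: 0~1, 1~2
overlap: 0~1, 1~2, 2~0
overlap: 0~1, 2~0
overlap: 0~2, 1~1
overlap: 0~2, 1~1, 2~0
overlap: 1~1
overlap: 1~1, 2~0
count: 8


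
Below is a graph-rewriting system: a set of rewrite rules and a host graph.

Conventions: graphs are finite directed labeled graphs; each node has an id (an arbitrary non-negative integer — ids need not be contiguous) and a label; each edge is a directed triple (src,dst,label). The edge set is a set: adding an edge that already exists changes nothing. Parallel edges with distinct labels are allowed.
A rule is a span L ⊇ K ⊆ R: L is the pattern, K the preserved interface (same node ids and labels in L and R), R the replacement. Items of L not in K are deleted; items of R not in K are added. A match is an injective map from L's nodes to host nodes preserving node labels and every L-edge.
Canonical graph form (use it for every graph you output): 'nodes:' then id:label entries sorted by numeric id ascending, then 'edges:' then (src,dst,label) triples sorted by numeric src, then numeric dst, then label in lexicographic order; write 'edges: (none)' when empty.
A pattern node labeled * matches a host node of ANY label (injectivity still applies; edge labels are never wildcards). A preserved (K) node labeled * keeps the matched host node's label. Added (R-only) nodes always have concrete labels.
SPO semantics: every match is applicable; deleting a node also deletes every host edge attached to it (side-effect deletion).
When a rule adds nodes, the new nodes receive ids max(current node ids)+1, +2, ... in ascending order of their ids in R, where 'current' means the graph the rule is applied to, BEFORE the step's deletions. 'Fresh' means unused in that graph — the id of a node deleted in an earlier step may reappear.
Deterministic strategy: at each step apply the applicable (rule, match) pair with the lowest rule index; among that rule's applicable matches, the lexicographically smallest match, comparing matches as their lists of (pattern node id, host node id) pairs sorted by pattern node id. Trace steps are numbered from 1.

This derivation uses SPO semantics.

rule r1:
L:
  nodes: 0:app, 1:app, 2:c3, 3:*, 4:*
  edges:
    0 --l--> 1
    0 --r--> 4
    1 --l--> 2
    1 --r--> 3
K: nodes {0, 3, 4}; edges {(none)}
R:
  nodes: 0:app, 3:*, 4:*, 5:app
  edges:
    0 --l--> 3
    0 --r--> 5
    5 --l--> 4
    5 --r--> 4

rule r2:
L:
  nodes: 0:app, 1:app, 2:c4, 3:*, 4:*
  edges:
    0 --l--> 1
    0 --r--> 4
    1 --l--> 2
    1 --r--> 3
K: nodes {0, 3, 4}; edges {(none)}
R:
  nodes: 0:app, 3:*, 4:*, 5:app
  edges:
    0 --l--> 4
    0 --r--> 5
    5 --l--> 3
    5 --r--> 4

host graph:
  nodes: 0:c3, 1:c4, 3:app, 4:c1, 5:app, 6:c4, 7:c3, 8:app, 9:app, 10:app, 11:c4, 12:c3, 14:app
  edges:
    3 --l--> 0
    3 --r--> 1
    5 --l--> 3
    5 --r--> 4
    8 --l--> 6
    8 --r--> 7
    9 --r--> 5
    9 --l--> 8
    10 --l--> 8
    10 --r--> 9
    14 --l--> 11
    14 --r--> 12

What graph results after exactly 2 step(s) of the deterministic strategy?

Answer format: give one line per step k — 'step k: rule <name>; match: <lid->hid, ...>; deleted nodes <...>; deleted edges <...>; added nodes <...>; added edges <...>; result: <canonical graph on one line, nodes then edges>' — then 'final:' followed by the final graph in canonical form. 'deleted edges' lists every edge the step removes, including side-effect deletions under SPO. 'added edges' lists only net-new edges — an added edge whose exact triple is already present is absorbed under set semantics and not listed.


step 1: rule r1; match: 0->5, 1->3, 2->0, 3->1, 4->4; deleted nodes 0, 3; deleted edges (3,0,l); (3,1,r); (5,3,l); (5,4,r); added nodes 15; added edges (5,1,l); (5,15,r); (15,4,l); (15,4,r); result: nodes: 1:c4, 4:c1, 5:app, 6:c4, 7:c3, 8:app, 9:app, 10:app, 11:c4, 12:c3, 14:app, 15:app edges: (5,1,l); (5,15,r); (8,6,l); (8,7,r); (9,5,r); (9,8,l); (10,8,l); (10,9,r); (14,11,l); (14,12,r); (15,4,l); (15,4,r)
step 2: rule r2; match: 0->9, 1->8, 2->6, 3->7, 4->5; deleted nodes 6, 8; deleted edges (8,6,l); (8,7,r); (9,5,r); (9,8,l); (10,8,l); added nodes 16; added edges (9,5,l); (9,16,r); (16,5,r); (16,7,l); result: nodes: 1:c4, 4:c1, 5:app, 7:c3, 9:app, 10:app, 11:c4, 12:c3, 14:app, 15:app, 16:app edges: (5,1,l); (5,15,r); (9,5,l); (9,16,r); (10,9,r); (14,11,l); (14,12,r); (15,4,l); (15,4,r); (16,5,r); (16,7,l)
final:
nodes: 1:c4, 4:c1, 5:app, 7:c3, 9:app, 10:app, 11:c4, 12:c3, 14:app, 15:app, 16:app
edges: (5,1,l); (5,15,r); (9,5,l); (9,16,r); (10,9,r); (14,11,l); (14,12,r); (15,4,l); (15,4,r); (16,5,r); (16,7,l)


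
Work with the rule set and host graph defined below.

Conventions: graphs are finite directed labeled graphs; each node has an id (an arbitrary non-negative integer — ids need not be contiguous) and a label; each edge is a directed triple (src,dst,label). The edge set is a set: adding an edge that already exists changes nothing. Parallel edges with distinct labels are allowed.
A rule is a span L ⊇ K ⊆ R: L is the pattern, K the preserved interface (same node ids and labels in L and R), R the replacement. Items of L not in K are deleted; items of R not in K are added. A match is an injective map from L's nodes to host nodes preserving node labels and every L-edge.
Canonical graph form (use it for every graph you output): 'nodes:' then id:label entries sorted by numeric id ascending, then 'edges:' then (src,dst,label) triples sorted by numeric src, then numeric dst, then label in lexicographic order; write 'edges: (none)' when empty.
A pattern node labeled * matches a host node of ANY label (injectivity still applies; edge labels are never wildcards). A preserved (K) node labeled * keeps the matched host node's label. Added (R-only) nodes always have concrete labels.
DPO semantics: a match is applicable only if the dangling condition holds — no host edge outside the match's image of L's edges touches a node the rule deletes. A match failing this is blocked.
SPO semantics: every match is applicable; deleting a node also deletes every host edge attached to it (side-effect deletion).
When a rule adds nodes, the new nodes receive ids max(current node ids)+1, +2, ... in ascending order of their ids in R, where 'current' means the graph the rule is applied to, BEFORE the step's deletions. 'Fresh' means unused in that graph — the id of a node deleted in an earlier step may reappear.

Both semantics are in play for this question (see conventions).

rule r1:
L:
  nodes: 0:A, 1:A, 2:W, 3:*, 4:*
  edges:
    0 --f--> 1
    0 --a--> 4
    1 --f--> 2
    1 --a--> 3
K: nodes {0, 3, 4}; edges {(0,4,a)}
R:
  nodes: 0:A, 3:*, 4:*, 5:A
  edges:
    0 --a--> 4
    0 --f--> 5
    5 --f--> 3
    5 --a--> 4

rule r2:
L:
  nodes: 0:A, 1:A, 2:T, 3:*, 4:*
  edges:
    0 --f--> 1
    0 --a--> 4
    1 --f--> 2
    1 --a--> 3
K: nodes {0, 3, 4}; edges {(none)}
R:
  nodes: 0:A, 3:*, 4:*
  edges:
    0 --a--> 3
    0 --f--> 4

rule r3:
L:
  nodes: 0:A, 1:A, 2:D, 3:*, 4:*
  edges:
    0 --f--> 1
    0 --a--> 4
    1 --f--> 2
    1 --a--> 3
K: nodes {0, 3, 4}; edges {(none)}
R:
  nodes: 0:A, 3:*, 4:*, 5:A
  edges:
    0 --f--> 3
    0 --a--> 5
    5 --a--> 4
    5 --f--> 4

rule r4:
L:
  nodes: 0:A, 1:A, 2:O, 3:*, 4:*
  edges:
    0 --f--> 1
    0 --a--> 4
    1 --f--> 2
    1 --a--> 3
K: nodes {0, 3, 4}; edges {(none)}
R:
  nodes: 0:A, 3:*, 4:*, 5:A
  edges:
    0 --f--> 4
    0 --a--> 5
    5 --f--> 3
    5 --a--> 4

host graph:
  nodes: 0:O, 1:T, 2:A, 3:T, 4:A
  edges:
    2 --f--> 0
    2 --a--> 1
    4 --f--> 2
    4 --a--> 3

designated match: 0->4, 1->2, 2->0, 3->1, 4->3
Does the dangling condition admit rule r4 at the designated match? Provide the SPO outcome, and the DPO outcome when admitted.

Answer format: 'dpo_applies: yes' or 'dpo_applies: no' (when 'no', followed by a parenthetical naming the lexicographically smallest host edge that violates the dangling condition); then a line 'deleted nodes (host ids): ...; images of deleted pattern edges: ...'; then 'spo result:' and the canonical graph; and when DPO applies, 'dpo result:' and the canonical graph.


dpo_applies: yes
deleted nodes (host ids): 0, 2; images of deleted pattern edges: (2,0,f); (2,1,a); (4,2,f); (4,3,a)
spo result:
nodes: 1:T, 3:T, 4:A, 5:A
edges: (4,3,f); (4,5,a); (5,1,f); (5,3,a)
dpo result:
nodes: 1:T, 3:T, 4:A, 5:A
edges: (4,3,f); (4,5,a); (5,1,f); (5,3,a)
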